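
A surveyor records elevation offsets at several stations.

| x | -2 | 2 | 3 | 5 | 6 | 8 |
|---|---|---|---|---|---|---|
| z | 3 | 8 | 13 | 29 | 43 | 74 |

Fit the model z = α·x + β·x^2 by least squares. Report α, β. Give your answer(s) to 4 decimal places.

Setting ∂/∂α … = 0 gives: 142·α + 880·β = 1044;  880·α + 6130·β = 7170.
Δ = 142·6130 − 880² = 96060.
α = (1044·6130 − 880·7170)/96060 = 1502/1601; β = (142·7170 − 880·1044)/96060 = 1657/1601.

α = 0.9382, β = 1.0350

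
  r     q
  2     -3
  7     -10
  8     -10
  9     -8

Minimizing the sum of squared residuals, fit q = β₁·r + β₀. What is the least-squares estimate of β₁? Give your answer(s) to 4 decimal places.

Entries of AᵀA: Σr·r = 198, Σr = 26, Σ1 = 4.
And Σr·q = -228, Σq = -31.
Normal equations: [[198, 26]; [26, 4]]·[β₁, β₀]ᵀ = [-228, -31]ᵀ.
Eliminating β₀: 4·(row 1) − 26·(row 2) gives 116·β₁ = 4·(-228) − 26·(-31) = -106, so β₁ = -53/58.
Then β₀ = ((-31) − 26·(-53/58))/4 = -105/58.

β₁ = -0.9138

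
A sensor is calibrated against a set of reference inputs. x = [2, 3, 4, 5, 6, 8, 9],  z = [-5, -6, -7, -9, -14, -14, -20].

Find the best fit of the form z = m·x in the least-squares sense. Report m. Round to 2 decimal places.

Setting ∂/∂m … = 0 gives: 235·m = -477.
(Σx·x = 235, Σx·z = -477.)
Hence m = -477 / 235 ≈ -2.02979.

m = -2.03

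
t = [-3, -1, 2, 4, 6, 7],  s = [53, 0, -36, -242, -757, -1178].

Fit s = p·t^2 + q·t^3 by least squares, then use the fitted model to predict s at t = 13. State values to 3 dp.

Normal-equation sums: Σt^2·t^2 = 4051, Σt^2·t^3 = 25395, Σt^3·t^3 = 169195.
Moment sums: Σt^2·s = -88513, Σt^3·s = -584773.
AᵀA·[p, q]ᵀ = Aᵀs becomes [[4051, 25395]; [25395, 169195]]·[p, q]ᵀ = [-88513, -584773]ᵀ.
det = 4051·169195 − 25395² = 40502920.
p = ((-88513)·169195 − 25395·(-584773))/40502920 = -6282335/2025146; q = (4051·(-584773) − 25395·(-88513))/40502920 = -30281947/10125730.
At t = 13: ŝ = (-6282335/2025146)·(169) + (-30281947/10125730)·(2197) = -35919005317/5062865.

ŝ = -7094.601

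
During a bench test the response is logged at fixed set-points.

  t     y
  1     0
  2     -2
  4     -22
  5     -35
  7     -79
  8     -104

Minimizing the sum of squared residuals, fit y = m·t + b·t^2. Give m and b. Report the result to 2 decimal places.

m = 2.52, b = -1.95

The normal equations are: 159·m + 1053·b = -1652;  1053·m + 7395·b = -11762.
Δ = 159·7395 − 1053² = 66996.
m = ((-1652)·7395 − 1053·(-11762))/66996 = 28141/11166; b = (159·(-11762) − 1053·(-1652))/66996 = -21767/11166.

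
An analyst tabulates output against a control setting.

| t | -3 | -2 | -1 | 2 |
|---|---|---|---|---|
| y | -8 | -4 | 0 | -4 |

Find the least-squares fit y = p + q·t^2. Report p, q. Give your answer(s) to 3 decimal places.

Forming AᵀA = [[4, 18]; [18, 114]] and Aᵀy = [-16, -104]ᵀ gives AᵀA·[p, q]ᵀ = Aᵀy.
Eliminating q: 114·(row 1) − 18·(row 2) gives 132·p = 114·(-16) − 18·(-104) = 48, so p = 4/11.
Then q = ((-104) − 18·(4/11))/114 = -32/33.

p = 0.364, q = -0.970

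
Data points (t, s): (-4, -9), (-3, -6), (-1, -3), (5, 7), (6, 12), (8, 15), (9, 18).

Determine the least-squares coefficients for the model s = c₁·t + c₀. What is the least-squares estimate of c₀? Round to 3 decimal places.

Compute the Gram sums: Σt·t = 232, Σt = 20, Σ1 = 7.
Moment sums: Σt·s = 446, Σs = 34.
AᵀA·[c₁, c₀]ᵀ = Aᵀs becomes [[232, 20]; [20, 7]]·[c₁, c₀]ᵀ = [446, 34]ᵀ.
Eliminating c₀: 7·(row 1) − 20·(row 2) gives 1224·c₁ = 7·446 − 20·34 = 2442, so c₁ = 407/204.
Then c₀ = (34 − 20·(407/204))/7 = -43/51.

c₀ = -0.843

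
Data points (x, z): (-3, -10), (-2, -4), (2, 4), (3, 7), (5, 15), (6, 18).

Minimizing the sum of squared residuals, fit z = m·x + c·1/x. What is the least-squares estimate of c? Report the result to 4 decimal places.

c = -4.1858

From the data, Σx·x = 87, Σx·1/x = 6, Σ1/x·1/x = 79/100.
For Aᵀz: Σx·z = 250, Σ1/x·z = 47/3.
Normal equations: [[87, 6]; [6, 79/100]]·[m, c]ᵀ = [250, 47/3]ᵀ.
Δ = 87·(79/100) − 6² = 3273/100.
m = (250·(79/100) − 6·(47/3))/(3273/100) = 3450/1091; c = (87·(47/3) − 6·250)/(3273/100) = -13700/3273.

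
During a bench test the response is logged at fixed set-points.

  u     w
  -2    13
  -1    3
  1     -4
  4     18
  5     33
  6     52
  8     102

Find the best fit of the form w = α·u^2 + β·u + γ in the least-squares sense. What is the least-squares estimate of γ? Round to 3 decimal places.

γ = -2.034

Sums needed: Σu^2·u^2 = 6291, Σu^2·u = 909, Σu^2 = 147, Σu·u = 147, Σu = 21, Σ1 = 7.
And Σu^2·w = 9564, Σu·w = 1332, Σw = 217.
Normal equations: [[6291, 909, 147]; [909, 147, 21]; [147, 21, 7]]·[α, β, γ]ᵀ = [9564, 1332, 217]ᵀ.
Inverting the 3×3 Gram matrix, [α, β, γ]ᵀ = [1415/696, -747/232, -59/29]ᵀ.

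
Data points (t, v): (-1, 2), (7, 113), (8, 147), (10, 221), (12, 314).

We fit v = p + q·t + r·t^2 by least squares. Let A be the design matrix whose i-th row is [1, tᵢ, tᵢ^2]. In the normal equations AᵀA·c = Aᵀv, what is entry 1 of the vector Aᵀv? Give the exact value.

Entry 1 ↔ basis 1, so (Aᵀv)_{1} = Σᵢ vᵢ = (1)·(2) + (1)·(113) + (1)·(147) + (1)·(221) + (1)·(314) = 797.

797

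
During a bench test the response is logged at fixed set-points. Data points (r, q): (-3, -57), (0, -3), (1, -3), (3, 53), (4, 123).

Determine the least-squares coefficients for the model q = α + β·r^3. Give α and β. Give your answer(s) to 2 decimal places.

Entries of AᵀA: Σ1 = 5, Σr^3 = 65, Σr^3·r^3 = 5555.
For Aᵀq: Σq = 113, Σr^3·q = 10839.
Eliminating β: 5555·(row 1) − 65·(row 2) gives 23550·α = 5555·113 − 65·10839 = -76820, so α = -7682/2355.
Then β = (10839 − 65·(-7682/2355))/5555 = 937/471.

α = -3.26, β = 1.99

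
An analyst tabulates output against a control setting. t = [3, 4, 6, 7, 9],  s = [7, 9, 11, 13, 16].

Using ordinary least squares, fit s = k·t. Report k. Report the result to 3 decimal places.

Setting ∂/∂k … = 0 gives: 191·k = 358.
(Σt·t = 191, Σt·s = 358.)
Hence k = 358 / 191 ≈ 1.87435.

k = 1.874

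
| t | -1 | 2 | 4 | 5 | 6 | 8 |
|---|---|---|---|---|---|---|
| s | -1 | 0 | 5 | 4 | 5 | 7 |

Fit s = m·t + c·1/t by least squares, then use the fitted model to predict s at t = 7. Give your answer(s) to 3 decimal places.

ŝ = 6.147

Entries of XᵀX: Σt·t = 146, Σt·1/t = 6, Σ1/t·1/t = 20101/14400.
For Xᵀs: Σt·s = 127, Σ1/t·s = 571/120.
XᵀX·[m, c]ᵀ = Xᵀs becomes [[146, 6]; [6, 20101/14400]]·[m, c]ᵀ = [127, 571/120]ᵀ.
Δ = 146·(20101/14400) − 6² = 1208173/7200.
m = (127·(20101/14400) − 6·(571/120))/(1208173/7200) = 2141707/2416346; c = (146·(571/120) − 6·127)/(1208173/7200) = -484440/1208173.
At t = 7: ŝ = (2141707/2416346)·(7) + (-484440/1208173)·(1/7) = 103974763/16914422.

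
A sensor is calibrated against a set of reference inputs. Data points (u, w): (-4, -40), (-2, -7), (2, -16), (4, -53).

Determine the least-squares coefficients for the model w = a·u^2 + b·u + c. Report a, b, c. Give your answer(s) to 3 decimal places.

Sums needed: Σu^2·u^2 = 544, Σu^2·u = 0, Σu^2 = 40, Σu·u = 40, Σu = 0, Σ1 = 4.
Moment sums: Σu^2·w = -1580, Σu·w = -70, Σw = -116.
So XᵀX·[a, b, c]ᵀ = Xᵀw: [[544, 0, 40]; [0, 40, 0]; [40, 0, 4]]·[a, b, c]ᵀ = [-1580, -70, -116]ᵀ.
Inverting the 3×3 Gram matrix, [a, b, c]ᵀ = [-35/12, -7/4, 1/6]ᵀ.

a = -2.917, b = -1.750, c = 0.167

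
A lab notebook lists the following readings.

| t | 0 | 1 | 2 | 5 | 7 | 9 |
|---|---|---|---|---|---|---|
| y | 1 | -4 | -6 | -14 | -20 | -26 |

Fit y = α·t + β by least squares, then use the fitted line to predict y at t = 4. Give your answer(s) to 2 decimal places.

ŷ = -11.50

Sums needed: Σt·t = 160, Σt = 24, Σ1 = 6.
Moment sums: Σt·y = -460, Σy = -69.
XᵀX·[α, β]ᵀ = Xᵀy becomes [[160, 24]; [24, 6]]·[α, β]ᵀ = [-460, -69]ᵀ.
Eliminating β: 6·(row 1) − 24·(row 2) gives 384·α = 6·(-460) − 24·(-69) = -1104, so α = -23/8.
Then β = ((-69) − 24·(-23/8))/6 = 0.
At t = 4: ŷ = (-23/8)·(4) + (0)·(1) = -23/2.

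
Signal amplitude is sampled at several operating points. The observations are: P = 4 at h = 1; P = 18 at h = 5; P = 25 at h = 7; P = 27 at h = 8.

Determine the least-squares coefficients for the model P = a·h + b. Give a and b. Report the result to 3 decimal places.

a = 3.357, b = 0.878

Normal-equation sums: Σh·h = 139, Σh = 21, Σ1 = 4.
And Σh·P = 485, ΣP = 74.
Determinant 139·4 − 21² = 115.
a = (485·4 − 21·74)/115 = 386/115; b = (139·74 − 21·485)/115 = 101/115.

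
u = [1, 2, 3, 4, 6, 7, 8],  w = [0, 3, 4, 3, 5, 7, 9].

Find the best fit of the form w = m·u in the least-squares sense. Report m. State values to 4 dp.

m = 1.0112

AᵀA·[m]ᵀ = Aᵀw reads: 179·m = 181.
Hence m = 181 / 179 ≈ 1.01117.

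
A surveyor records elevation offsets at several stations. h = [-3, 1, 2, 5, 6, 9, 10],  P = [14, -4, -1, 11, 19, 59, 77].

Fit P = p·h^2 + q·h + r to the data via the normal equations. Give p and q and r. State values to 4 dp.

p = 1.0280, q = -2.4297, r = -2.1832

With design matrix A, AᵀA = [[18580, 2052, 256]; [2052, 256, 30]; [256, 30, 7]] and AᵀP = [13556, 1422, 175]ᵀ.
Inverting the 3×3 Gram matrix, [p, q, r]ᵀ = [118219/114996, -93137/38332, -17933/8214]ᵀ.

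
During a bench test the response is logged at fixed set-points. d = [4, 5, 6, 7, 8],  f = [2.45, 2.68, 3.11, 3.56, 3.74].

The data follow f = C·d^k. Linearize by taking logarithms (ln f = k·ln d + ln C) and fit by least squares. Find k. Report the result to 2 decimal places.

k = 0.65

Linearized form: ln f = k·ln d + ln C. From the 5 transformed points,
Over the data: Σln d = 8.8128, Σ(ln d)² = 15.8331, Σln f = 5.6054, Σln d·ln f = 10.0756.
Normal system: [[15.8331, 8.8128]; [8.8128, 5]]·[k, ln C]ᵀ = [10.0756, 5.6054]ᵀ.
Δ = 15.8331·5 − (8.8128)² = 1.4995; k = (10.0756·5 − 8.8128·5.6054)/1.4995 = 0.65277, ln C = (15.8331·5.6054 − 8.8128·10.0756)/1.4995 = -0.02947.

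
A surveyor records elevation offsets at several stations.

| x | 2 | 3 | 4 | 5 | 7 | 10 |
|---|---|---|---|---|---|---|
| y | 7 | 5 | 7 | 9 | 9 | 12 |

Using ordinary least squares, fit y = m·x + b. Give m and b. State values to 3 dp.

m = 0.743, b = 4.327

Forming MᵀM = [[203, 31]; [31, 6]] and Mᵀy = [285, 49]ᵀ gives MᵀM·[m, b]ᵀ = Mᵀy.
Δ = 203·6 − 31² = 257.
m = (285·6 − 31·49)/257 = 191/257; b = (203·49 − 31·285)/257 = 1112/257.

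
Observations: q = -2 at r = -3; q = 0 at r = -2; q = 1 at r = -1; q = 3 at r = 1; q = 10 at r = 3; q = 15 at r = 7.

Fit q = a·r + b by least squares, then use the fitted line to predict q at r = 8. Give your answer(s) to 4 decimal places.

q̂ = 17.0460

Sums needed: Σr·r = 73, Σr = 5, Σ1 = 6.
For Aᵀq: Σr·q = 143, Σq = 27.
AᵀA·[a, b]ᵀ = Aᵀq becomes [[73, 5]; [5, 6]]·[a, b]ᵀ = [143, 27]ᵀ.
det = 73·6 − 5² = 413.
a = (143·6 − 5·27)/413 = 723/413; b = (73·27 − 5·143)/413 = 1256/413.
At r = 8: q̂ = (723/413)·(8) + (1256/413)·(1) = 7040/413.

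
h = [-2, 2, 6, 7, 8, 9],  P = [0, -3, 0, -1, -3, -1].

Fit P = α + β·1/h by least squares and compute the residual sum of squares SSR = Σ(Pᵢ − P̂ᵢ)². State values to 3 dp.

Normal-equation sums: Σ1 = 6, Σ1/h = 275/504, Σ1/h·1/h = 146353/254016.
For MᵀP: ΣP = -8, Σ1/h·P = -1073/504.
det = 6·(146353/254016) − (275/504)² = 802493/254016.
α = ((-8)·(146353/254016) − (275/504)·(-1073/504))/(802493/254016) = -875749/802493; β = (6·(-1073/504) − (275/504)·(-8))/(802493/254016) = -2135952/802493.
Residuals: -192227/802493, -463754/802493, 1231741/802493, 378392/802493, -1264736/802493, 310584/802493; SSR = 4496494/802493.

SSR = 5.603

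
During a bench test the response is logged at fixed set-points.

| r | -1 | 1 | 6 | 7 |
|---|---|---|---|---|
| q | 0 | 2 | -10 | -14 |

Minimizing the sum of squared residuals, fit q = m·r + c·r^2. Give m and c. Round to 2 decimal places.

XᵀX·[m, c]ᵀ = Xᵀq reads: 87·m + 559·c = -156;  559·m + 3699·c = -1044.
(Σr·r = 87, Σr·r^2 = 559, Σr^2·r^2 = 3699, Σr·q = -156, Σr^2·q = -1044.)
Eliminating c: 3699·(row 1) − 559·(row 2) gives 9332·m = 3699·(-156) − 559·(-1044) = 6552, so m = 1638/2333.
Then c = ((-1044) − 559·(1638/2333))/3699 = -906/2333.

m = 0.70, c = -0.39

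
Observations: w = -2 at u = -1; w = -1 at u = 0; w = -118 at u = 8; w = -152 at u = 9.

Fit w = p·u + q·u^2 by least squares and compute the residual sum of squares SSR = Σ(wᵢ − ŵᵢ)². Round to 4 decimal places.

From the data, Σu·u = 146, Σu·u^2 = 1240, Σu^2·u^2 = 10658.
For Mᵀw: Σu·w = -2310, Σu^2·w = -19866.
MᵀM·[p, q]ᵀ = Mᵀw becomes [[146, 1240]; [1240, 10658]]·[p, q]ᵀ = [-2310, -19866]ᵀ.
det = 146·10658 − 1240² = 18468.
p = ((-2310)·10658 − 1240·(-19866))/18468 = 385/513; q = (146·(-19866) − 1240·(-2310))/18468 = -1001/513.
Residuals: 40/57, -1, 50/57, -40/57; SSR = 157/57.

SSR = 2.7544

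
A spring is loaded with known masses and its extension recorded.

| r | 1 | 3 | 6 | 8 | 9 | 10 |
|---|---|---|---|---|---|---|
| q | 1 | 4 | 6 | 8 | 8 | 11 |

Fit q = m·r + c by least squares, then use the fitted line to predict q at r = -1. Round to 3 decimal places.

Normal-equation sums: Σr·r = 291, Σr = 37, Σ1 = 6.
And Σr·q = 295, Σq = 38.
Normal equations: [[291, 37]; [37, 6]]·[m, c]ᵀ = [295, 38]ᵀ.
det = 291·6 − 37² = 377.
m = (295·6 − 37·38)/377 = 28/29; c = (291·38 − 37·295)/377 = 11/29.
At r = -1: q̂ = (28/29)·(-1) + (11/29)·(1) = -17/29.

q̂ = -0.586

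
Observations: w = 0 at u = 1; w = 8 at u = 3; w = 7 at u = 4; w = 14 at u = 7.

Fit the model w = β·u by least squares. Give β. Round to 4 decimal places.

With design matrix X, XᵀX = [[75]] and Xᵀw = [150]ᵀ.
β = 150/75 = 2.

β = 2.0000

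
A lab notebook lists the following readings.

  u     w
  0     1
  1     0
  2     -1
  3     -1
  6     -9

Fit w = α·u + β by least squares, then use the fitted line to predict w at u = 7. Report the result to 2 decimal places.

ŵ = -9.59

The normal system AᵀA·[α, β]ᵀ = Aᵀw is [[50, 12]; [12, 5]]·[α, β]ᵀ = [-59, -10]ᵀ.
det = 50·5 − 12² = 106.
α = ((-59)·5 − 12·(-10))/106 = -175/106; β = (50·(-10) − 12·(-59))/106 = 104/53.
At u = 7: ŵ = (-175/106)·(7) + (104/53)·(1) = -1017/106.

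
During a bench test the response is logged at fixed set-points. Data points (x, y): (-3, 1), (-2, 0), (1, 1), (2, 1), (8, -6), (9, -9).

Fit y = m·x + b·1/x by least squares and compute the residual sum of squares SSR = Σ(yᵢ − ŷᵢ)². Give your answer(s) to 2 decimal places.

Setting ∂/∂m … = 0 gives: 163·m + 6·b = -129;  6·m + (8497/5184)·b = -7/12.
(Σx·x = 163, Σx·1/x = 6, Σ1/x·1/x = 8497/5184, Σx·y = -129, Σ1/x·y = -7/12.)
Δ = 163·(8497/5184) − 6² = 1198387/5184.
m = ((-129)·(8497/5184) − 6·(-7/12))/(1198387/5184) = -1077969/1198387; b = (163·(-7/12) − 6·(-129))/(1198387/5184) = 3519504/1198387.
Residuals: -862352/1198387, -396186/1198387, -1243148/1198387, 1594573/1198387, 993492/1198387, -77622/63073; SSR = 6801483/1198387.

SSR = 5.68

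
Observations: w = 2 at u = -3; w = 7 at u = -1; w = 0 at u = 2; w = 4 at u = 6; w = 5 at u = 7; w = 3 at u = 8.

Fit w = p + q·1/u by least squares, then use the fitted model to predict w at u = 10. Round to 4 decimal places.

Sums needed: Σ1 = 6, Σ1/u = -67/168, Σ1/u·1/u = 40217/28224.
And Σw = 21, Σ1/u·w = -331/56.
det = 6·(40217/28224) − (-67/168)² = 236813/28224.
p = (21·(40217/28224) − (-67/168)·(-331/56))/(236813/28224) = 778026/236813; q = (6·(-331/56) − (-67/168)·21)/(236813/28224) = -764568/236813.
At u = 10: ŵ = (778026/236813)·(1) + (-764568/236813)·(1/10) = 3507846/1184065.

ŵ = 2.9625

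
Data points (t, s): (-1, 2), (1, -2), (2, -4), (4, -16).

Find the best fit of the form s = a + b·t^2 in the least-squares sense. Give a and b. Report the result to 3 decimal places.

XᵀX·[a, b]ᵀ = Xᵀs reads: 4·a + 22·b = -20;  22·a + 274·b = -272.
Determinant 4·274 − 22² = 612.
a = ((-20)·274 − 22·(-272))/612 = 14/17; b = (4·(-272) − 22·(-20))/612 = -18/17.

a = 0.824, b = -1.059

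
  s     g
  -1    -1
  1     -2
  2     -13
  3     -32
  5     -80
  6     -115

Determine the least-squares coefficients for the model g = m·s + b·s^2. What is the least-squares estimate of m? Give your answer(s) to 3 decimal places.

From the data, Σs·s = 76, Σs·s^2 = 376, Σs^2·s^2 = 2020.
And Σs·g = -1213, Σs^2·g = -6483.
So AᵀA·[m, b]ᵀ = Aᵀg: [[76, 376]; [376, 2020]]·[m, b]ᵀ = [-1213, -6483]ᵀ.
Eliminating b: 2020·(row 1) − 376·(row 2) gives 12144·m = 2020·(-1213) − 376·(-6483) = -12652, so m = -3163/3036.
Then b = ((-6483) − 376·(-3163/3036))/2020 = -9155/3036.

m = -1.042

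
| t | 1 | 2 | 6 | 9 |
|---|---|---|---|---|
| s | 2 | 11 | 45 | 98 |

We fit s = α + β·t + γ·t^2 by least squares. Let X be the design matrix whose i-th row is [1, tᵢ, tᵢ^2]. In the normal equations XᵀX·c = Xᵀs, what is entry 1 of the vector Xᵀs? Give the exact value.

156

Entry 1 ↔ basis 1, so (Xᵀs)_{1} = Σᵢ sᵢ = (1)·(2) + (1)·(11) + (1)·(45) + (1)·(98) = 156.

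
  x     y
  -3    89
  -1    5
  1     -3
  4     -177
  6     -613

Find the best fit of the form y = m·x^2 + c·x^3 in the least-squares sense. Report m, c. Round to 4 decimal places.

m = 0.9125, c = -2.9904

Entries of AᵀA: Σx^2·x^2 = 1635, Σx^2·x^3 = 8557, Σx^3·x^3 = 51483.
Right-hand side: Σx^2·y = -24097, Σx^3·y = -146147.
Normal equations: [[1635, 8557]; [8557, 51483]]·[m, c]ᵀ = [-24097, -146147]ᵀ.
Δ = 1635·51483 − 8557² = 10952456.
m = ((-24097)·51483 − 8557·(-146147))/10952456 = 2498507/2738114; c = (1635·(-146147) − 8557·(-24097))/10952456 = -8188079/2738114.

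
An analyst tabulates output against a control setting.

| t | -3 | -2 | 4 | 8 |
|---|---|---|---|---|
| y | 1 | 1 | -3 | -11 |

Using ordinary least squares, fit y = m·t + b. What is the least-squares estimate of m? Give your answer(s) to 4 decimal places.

m = -1.0402

The normal system XᵀX·[m, b]ᵀ = Xᵀy is [[93, 7]; [7, 4]]·[m, b]ᵀ = [-105, -12]ᵀ.
det = 93·4 − 7² = 323.
m = ((-105)·4 − 7·(-12))/323 = -336/323; b = (93·(-12) − 7·(-105))/323 = -381/323.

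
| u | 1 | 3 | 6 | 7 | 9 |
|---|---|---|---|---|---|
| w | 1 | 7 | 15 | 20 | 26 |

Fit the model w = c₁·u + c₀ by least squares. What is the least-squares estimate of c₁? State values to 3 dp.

AᵀA·[c₁, c₀]ᵀ = Aᵀw reads: 176·c₁ + 26·c₀ = 486;  26·c₁ + 5·c₀ = 69.
Δ = 176·5 − 26² = 204.
c₁ = (486·5 − 26·69)/204 = 53/17; c₀ = (176·69 − 26·486)/204 = -41/17.

c₁ = 3.118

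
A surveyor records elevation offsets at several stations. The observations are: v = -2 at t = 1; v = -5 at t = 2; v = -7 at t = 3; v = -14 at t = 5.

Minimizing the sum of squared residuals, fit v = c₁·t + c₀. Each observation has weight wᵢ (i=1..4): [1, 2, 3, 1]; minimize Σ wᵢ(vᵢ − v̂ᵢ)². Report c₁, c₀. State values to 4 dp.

Entries of MᵀWM: Σwᵢ·t·t = 61, Σwᵢ·t = 19, Σwᵢ·1 = 7.
And Σwᵢ·t·v = -155, Σwᵢ·v = -47.
MᵀWM·[c₁, c₀]ᵀ = MᵀWv becomes [[61, 19]; [19, 7]]·[c₁, c₀]ᵀ = [-155, -47]ᵀ.
Δ = 61·7 − 19² = 66.
c₁ = ((-155)·7 − 19·(-47))/66 = -32/11; c₀ = (61·(-47) − 19·(-155))/66 = 13/11.

c₁ = -2.9091, c₀ = 1.1818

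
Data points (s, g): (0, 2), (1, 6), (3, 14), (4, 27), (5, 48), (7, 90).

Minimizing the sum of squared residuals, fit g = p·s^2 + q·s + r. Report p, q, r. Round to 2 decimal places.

p = 2.05, q = -1.83, r = 3.18

Normal-equation sums: Σs^2·s^2 = 3364, Σs^2·s = 560, Σs^2 = 100, Σs·s = 100, Σs = 20, Σ1 = 6.
Right-hand side: Σs^2·g = 6174, Σs·g = 1026, Σg = 187.
AᵀA·[p, q, r]ᵀ = Aᵀg becomes [[3364, 560, 100]; [560, 100, 20]; [100, 20, 6]]·[p, q, r]ᵀ = [6174, 1026, 187]ᵀ.
Inverting the 3×3 Gram matrix, [p, q, r]ᵀ = [133/65, -596/325, 413/130]ᵀ.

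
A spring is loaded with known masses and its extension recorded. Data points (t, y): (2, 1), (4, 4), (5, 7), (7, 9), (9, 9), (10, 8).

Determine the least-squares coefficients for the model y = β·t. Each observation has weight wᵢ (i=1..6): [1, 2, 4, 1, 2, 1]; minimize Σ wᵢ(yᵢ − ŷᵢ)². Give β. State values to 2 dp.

Forming AᵀWA = [[447]] and AᵀWy = [479]ᵀ gives AᵀWA·[β]ᵀ = AᵀWy.
β = 479/447 = 1.07159.

β = 1.07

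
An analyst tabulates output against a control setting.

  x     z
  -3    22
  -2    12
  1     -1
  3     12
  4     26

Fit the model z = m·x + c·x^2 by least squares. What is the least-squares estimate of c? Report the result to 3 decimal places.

c = 1.983

Normal-equation sums: Σx·x = 39, Σx·x^2 = 57, Σx^2·x^2 = 435.
Moment sums: Σx·z = 49, Σx^2·z = 769.
Eliminating c: 435·(row 1) − 57·(row 2) gives 13716·m = 435·49 − 57·769 = -22518, so m = -417/254.
Then c = (769 − 57·(-417/254))/435 = 1511/762.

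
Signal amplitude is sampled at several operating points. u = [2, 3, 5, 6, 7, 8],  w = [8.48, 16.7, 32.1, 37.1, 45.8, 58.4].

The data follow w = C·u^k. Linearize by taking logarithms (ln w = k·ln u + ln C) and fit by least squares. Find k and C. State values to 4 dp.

Linearized form: ln w = k·ln u + ln C. From the 6 transformed points,
Σln u = 9.2183, Σ(ln u)² = 15.5987, Σln w = 19.9272, Σln u·ln w = 32.5319.
Equations: 15.5987·k + 9.2183·ln C = 32.5319;  9.2183·k + 6·ln C = 19.9272.
Solving (det = 8.6152): k = 1.33442, ln C = 1.27101, so C = exp(1.27101) = 3.56446.

k = 1.3344, C = 3.5645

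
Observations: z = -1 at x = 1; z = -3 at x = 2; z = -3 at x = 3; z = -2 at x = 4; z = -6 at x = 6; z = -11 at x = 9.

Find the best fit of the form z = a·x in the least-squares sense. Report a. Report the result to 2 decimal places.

a = -1.08

Sums needed: Σx·x = 147.
Right-hand side: Σx·z = -159.
So MᵀM·[a]ᵀ = Mᵀz: [[147]]·[a]ᵀ = [-159]ᵀ.
Hence a = -159 / 147 ≈ -1.08163.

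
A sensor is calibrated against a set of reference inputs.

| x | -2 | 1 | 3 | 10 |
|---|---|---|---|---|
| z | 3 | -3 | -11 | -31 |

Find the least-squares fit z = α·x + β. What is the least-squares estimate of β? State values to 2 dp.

Entries of AᵀA: Σx·x = 114, Σx = 12, Σ1 = 4.
And Σx·z = -352, Σz = -42.
AᵀA·[α, β]ᵀ = Aᵀz becomes [[114, 12]; [12, 4]]·[α, β]ᵀ = [-352, -42]ᵀ.
Δ = 114·4 − 12² = 312.
α = ((-352)·4 − 12·(-42))/312 = -113/39; β = (114·(-42) − 12·(-352))/312 = -47/26.

β = -1.81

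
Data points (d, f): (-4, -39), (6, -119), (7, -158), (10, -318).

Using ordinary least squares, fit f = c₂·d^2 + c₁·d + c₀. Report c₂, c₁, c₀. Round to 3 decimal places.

c₂ = -3.000, c₁ = -1.911, c₀ = 1.339

From the data, Σd^2·d^2 = 13953, Σd^2·d = 1495, Σd^2 = 201, Σd·d = 201, Σd = 19, Σ1 = 4.
Moment sums: Σd^2·f = -44450, Σd·f = -4844, Σf = -634.
So XᵀX·[c₂, c₁, c₀]ᵀ = Xᵀf: [[13953, 1495, 201]; [1495, 201, 19]; [201, 19, 4]]·[c₂, c₁, c₀]ᵀ = [-44450, -4844, -634]ᵀ.
Row-reducing yields c₂ = -809001/269644, c₁ = -515213/269644, c₀ = 90247/67411.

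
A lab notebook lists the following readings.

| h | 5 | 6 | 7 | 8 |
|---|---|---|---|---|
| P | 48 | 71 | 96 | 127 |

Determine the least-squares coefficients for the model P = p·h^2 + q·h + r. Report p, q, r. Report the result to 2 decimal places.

From the data, Σh^2·h^2 = 8418, Σh^2·h = 1196, Σh^2 = 174, Σh·h = 174, Σh = 26, Σ1 = 4.
Moment sums: Σh^2·P = 16588, Σh·P = 2354, ΣP = 342.
Normal equations: [[8418, 1196, 174]; [1196, 174, 26]; [174, 26, 4]]·[p, q, r]ᵀ = [16588, 2354, 342]ᵀ.
Row-reducing yields p = 2, q = 1/5, r = -14/5.

p = 2.00, q = 0.20, r = -2.80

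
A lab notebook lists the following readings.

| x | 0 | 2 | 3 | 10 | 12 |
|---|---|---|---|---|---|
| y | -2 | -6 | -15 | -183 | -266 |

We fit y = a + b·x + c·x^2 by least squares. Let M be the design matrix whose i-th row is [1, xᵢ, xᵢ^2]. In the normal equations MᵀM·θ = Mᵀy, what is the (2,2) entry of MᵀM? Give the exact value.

257

Row 2 ↔ basis x, column 2 ↔ basis x, so (MᵀM)_{2,2} = Σᵢ (x)·(x) = (0)·(0) + (2)·(2) + (3)·(3) + (10)·(10) + (12)·(12) = 257.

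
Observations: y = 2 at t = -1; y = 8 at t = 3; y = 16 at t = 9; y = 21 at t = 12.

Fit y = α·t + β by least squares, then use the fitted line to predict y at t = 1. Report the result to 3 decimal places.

ŷ = 4.920

Normal-equation sums: Σt·t = 235, Σt = 23, Σ1 = 4.
Right-hand side: Σt·y = 418, Σy = 47.
Normal equations: [[235, 23]; [23, 4]]·[α, β]ᵀ = [418, 47]ᵀ.
det = 235·4 − 23² = 411.
α = (418·4 − 23·47)/411 = 197/137; β = (235·47 − 23·418)/411 = 477/137.
At t = 1: ŷ = (197/137)·(1) + (477/137)·(1) = 674/137.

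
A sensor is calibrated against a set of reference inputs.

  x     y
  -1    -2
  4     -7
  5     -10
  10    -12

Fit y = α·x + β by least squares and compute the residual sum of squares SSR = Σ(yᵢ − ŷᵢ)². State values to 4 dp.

From the data, Σx·x = 142, Σx = 18, Σ1 = 4.
Moment sums: Σx·y = -196, Σy = -31.
So MᵀM·[α, β]ᵀ = Mᵀy: [[142, 18]; [18, 4]]·[α, β]ᵀ = [-196, -31]ᵀ.
Δ = 142·4 − 18² = 244.
α = ((-196)·4 − 18·(-31))/244 = -113/122; β = (142·(-31) − 18·(-196))/244 = -437/122.
Residuals: 40/61, 35/122, -109/61, 103/122; SSR = 539/122.

SSR = 4.4180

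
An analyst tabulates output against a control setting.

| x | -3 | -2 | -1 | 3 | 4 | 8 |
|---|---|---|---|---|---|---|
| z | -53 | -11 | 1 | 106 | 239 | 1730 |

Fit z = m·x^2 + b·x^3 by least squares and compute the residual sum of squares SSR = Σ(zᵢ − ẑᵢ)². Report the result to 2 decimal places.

Entries of MᵀM: Σx^2·x^2 = 4531, Σx^2·x^3 = 33759, Σx^3·x^3 = 267763.
For Mᵀz: Σx^2·z = 114978, Σx^3·z = 905436.
Δ = 4531·267763 − 33759² = 73564072.
m = (114978·267763 − 33759·905436)/73564072 = 110120145/36782036; b = (4531·905436 − 33759·114978)/73564072 = 110494107/36782036.
Residuals: 10702919/9195509, 9717470/9195509, 18577999/18391018, -37763189/18391018, -10659641/9195509, 3062554/9195509; SSR = 168514653/18391018.

SSR = 9.16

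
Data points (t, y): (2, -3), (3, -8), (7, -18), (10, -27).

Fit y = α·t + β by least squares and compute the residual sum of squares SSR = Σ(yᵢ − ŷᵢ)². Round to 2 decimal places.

SSR = 2.39

The normal system MᵀM·[α, β]ᵀ = Mᵀy is [[162, 22]; [22, 4]]·[α, β]ᵀ = [-426, -56]ᵀ.
Eliminating β: 4·(row 1) − 22·(row 2) gives 164·α = 4·(-426) − 22·(-56) = -472, so α = -118/41.
Then β = ((-56) − 22·(-118/41))/4 = 75/41.
Residuals: 38/41, -49/41, 13/41, -2/41; SSR = 98/41.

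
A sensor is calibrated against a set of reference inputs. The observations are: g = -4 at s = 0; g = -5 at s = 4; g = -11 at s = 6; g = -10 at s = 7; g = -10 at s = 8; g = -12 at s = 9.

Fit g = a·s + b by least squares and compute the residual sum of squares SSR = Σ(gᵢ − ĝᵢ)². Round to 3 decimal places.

With design matrix A, AᵀA = [[246, 34]; [34, 6]] and Aᵀg = [-344, -52]ᵀ.
Eliminating b: 6·(row 1) − 34·(row 2) gives 320·a = 6·(-344) − 34·(-52) = -296, so a = -37/40.
Then b = ((-52) − 34·(-37/40))/6 = -137/40.
Residuals: -23/40, 17/8, -81/40, -1/10, 33/40, -1/4; SSR = 97/10.

SSR = 9.700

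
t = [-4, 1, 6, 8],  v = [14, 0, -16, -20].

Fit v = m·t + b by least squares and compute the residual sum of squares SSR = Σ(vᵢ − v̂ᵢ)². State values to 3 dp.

SSR = 1.867

Normal-equation sums: Σt·t = 117, Σt = 11, Σ1 = 4.
Right-hand side: Σt·v = -312, Σv = -22.
So XᵀX·[m, b]ᵀ = Xᵀv: [[117, 11]; [11, 4]]·[m, b]ᵀ = [-312, -22]ᵀ.
Eliminating b: 4·(row 1) − 11·(row 2) gives 347·m = 4·(-312) − 11·(-22) = -1006, so m = -1006/347.
Then b = ((-22) − 11·(-1006/347))/4 = 858/347.
Residuals: -24/347, 148/347, -374/347, 250/347; SSR = 648/347.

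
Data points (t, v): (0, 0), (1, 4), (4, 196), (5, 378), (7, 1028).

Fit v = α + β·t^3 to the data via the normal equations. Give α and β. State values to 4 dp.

Sums needed: Σ1 = 5, Σt^3 = 533, Σt^3·t^3 = 137371.
For Mᵀv: Σv = 1606, Σt^3·v = 412402.
Normal equations: [[5, 533]; [533, 137371]]·[α, β]ᵀ = [1606, 412402]ᵀ.
Eliminating β: 137371·(row 1) − 533·(row 2) gives 402766·α = 137371·1606 − 533·412402 = 807560, so α = 31060/15491.
Then β = (412402 − 533·(31060/15491))/137371 = 603006/201383.

α = 2.0050, β = 2.9943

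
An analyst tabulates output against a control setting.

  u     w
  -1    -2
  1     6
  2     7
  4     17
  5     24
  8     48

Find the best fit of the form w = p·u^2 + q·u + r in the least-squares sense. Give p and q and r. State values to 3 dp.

p = 0.411, q = 2.566, r = 0.940

Sums needed: Σu^2·u^2 = 4995, Σu^2·u = 709, Σu^2 = 111, Σu·u = 111, Σu = 19, Σ1 = 6.
For Mᵀw: Σu^2·w = 3976, Σu·w = 594, Σw = 100.
MᵀM·[p, q, r]ᵀ = Mᵀw becomes [[4995, 709, 111]; [709, 111, 19]; [111, 19, 6]]·[p, q, r]ᵀ = [3976, 594, 100]ᵀ.
Row-reducing yields p = 595/1448, q = 18577/7240, r = 3401/3620.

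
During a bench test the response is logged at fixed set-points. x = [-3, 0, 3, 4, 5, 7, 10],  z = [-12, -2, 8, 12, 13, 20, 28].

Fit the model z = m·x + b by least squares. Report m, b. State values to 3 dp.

m = 3.088, b = -1.900

Setting ∂/∂m … = 0 gives: 208·m + 26·b = 593;  26·m + 7·b = 67.
Determinant 208·7 − 26² = 780.
m = (593·7 − 26·67)/780 = 803/260; b = (208·67 − 26·593)/780 = -19/10.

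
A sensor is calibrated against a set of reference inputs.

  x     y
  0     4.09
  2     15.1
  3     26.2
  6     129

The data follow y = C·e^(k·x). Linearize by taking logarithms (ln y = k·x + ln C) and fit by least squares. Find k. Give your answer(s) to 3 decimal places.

Taking logs, ln y = k·x + ln C, so regress ln y on x.
Σx = 11.0000, Σ(x)² = 49.0000, Σln y = 12.2488, Σx·ln y = 44.3855.
Equations: 49.0000·k + 11.0000·ln C = 44.3855;  11.0000·k + 4·ln C = 12.2488.
Solving (det = 75.0000): k = 0.57074, ln C = 1.49268.

k = 0.571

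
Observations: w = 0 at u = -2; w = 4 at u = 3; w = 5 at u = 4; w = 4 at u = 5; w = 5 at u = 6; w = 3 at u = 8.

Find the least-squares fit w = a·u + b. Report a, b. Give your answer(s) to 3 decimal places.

a = 0.379, b = 1.983

AᵀA·[a, b]ᵀ = Aᵀw reads: 154·a + 24·b = 106;  24·a + 6·b = 21.
Determinant 154·6 − 24² = 348.
a = (106·6 − 24·21)/348 = 11/29; b = (154·21 − 24·106)/348 = 115/58.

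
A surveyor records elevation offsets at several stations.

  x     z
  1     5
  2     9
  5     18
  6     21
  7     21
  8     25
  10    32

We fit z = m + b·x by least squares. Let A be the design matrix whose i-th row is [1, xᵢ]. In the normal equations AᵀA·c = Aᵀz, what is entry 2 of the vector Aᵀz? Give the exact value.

Entry 2 ↔ basis x, so (Aᵀz)_{2} = Σᵢ (x)·zᵢ = (1)·(5) + (2)·(9) + (5)·(18) + (6)·(21) + (7)·(21) + (8)·(25) + (10)·(32) = 906.

906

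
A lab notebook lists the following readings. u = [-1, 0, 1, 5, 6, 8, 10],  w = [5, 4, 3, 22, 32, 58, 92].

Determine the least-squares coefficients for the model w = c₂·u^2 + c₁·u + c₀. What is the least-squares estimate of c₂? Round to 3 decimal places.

c₂ = 1.016

MᵀM·[c₂, c₁, c₀]ᵀ = Mᵀw reads: 16019·c₂ + 1853·c₁ + 227·c₀ = 14622;  1853·c₂ + 227·c₁ + 29·c₀ = 1684;  227·c₂ + 29·c₁ + 7·c₀ = 216.
(Σu^2·u^2 = 16019, Σu^2·u = 1853, Σu^2 = 227, Σu·u = 227, Σu = 29, Σ1 = 7, Σu^2·w = 14622, Σu·w = 1684, Σw = 216.)
Row-reducing yields c₂ = 82099/80808, c₁ = -104365/80808, c₀ = 10980/3367.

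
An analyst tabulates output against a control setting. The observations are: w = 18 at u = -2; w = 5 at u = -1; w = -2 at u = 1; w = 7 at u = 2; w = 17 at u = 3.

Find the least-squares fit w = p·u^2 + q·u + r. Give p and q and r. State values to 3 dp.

The normal equations are: 115·p + 27·q + 19·r = 256;  27·p + 19·q + 3·r = 22;  19·p + 3·q + 5·r = 45.
Solving the 3×3 system (Gaussian elimination) gives p = 25/8, q = -25/8, r = -1.

p = 3.125, q = -3.125, r = -1.000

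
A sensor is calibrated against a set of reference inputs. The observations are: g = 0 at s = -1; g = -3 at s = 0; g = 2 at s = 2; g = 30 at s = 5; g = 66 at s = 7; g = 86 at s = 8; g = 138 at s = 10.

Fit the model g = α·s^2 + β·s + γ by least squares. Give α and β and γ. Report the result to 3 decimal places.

Sums needed: Σs^2·s^2 = 17139, Σs^2·s = 1987, Σs^2 = 243, Σs·s = 243, Σs = 31, Σ1 = 7.
And Σs^2·g = 23296, Σs·g = 2684, Σg = 319.
So XᵀX·[α, β, γ]ᵀ = Xᵀg: [[17139, 1987, 243]; [1987, 243, 31]; [243, 31, 7]]·[α, β, γ]ᵀ = [23296, 2684, 319]ᵀ.
Row-reducing yields α = 234667/158228, β = -119143/158228, γ = -14571/5651.

α = 1.483, β = -0.753, γ = -2.578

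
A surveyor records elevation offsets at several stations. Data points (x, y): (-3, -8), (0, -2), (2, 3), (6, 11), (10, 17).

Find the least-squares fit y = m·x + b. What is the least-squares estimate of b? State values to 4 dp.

b = -1.6558

Compute the Gram sums: Σx·x = 149, Σx = 15, Σ1 = 5.
And Σx·y = 266, Σy = 21.
So MᵀM·[m, b]ᵀ = Mᵀy: [[149, 15]; [15, 5]]·[m, b]ᵀ = [266, 21]ᵀ.
det = 149·5 − 15² = 520.
m = (266·5 − 15·21)/520 = 203/104; b = (149·21 − 15·266)/520 = -861/520.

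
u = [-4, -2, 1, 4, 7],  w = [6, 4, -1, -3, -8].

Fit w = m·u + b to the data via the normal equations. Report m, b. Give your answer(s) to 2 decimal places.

MᵀM·[m, b]ᵀ = Mᵀw reads: 86·m + 6·b = -101;  6·m + 5·b = -2.
(Σu·u = 86, Σu = 6, Σ1 = 5, Σu·w = -101, Σw = -2.)
Determinant 86·5 − 6² = 394.
m = ((-101)·5 − 6·(-2))/394 = -493/394; b = (86·(-2) − 6·(-101))/394 = 217/197.

m = -1.25, b = 1.10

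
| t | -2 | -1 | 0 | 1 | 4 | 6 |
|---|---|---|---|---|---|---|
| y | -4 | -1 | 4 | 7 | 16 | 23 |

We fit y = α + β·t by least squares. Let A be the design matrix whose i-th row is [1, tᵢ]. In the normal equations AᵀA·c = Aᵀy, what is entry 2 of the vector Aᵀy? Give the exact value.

Entry 2 ↔ basis t, so (Aᵀy)_{2} = Σᵢ (t)·yᵢ = (-2)·(-4) + (-1)·(-1) + (0)·(4) + (1)·(7) + (4)·(16) + (6)·(23) = 218.

218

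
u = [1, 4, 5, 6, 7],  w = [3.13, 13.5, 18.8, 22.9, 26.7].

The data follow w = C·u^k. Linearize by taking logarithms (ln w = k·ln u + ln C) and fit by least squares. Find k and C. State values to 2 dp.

k = 1.11, C = 3.09

Taking logs, ln w = k·ln u + ln C, so regress ln w on ln u.
Sums: Σln u = 6.7334, Σ(ln u)² = 11.5091, Σln w = 13.0934, Σln u·ln w = 20.3319.
Normal system: [[11.5091, 6.7334]; [6.7334, 5]]·[k, ln C]ᵀ = [20.3319, 13.0934]ᵀ.
Δ = 11.5091·5 − (6.7334)² = 12.2067; k = (20.3319·5 − 6.7334·13.0934)/12.2067 = 1.10565, ln C = (11.5091·13.0934 − 6.7334·20.3319)/12.2067 = 1.12972, so C = exp(1.12972) = 3.09478.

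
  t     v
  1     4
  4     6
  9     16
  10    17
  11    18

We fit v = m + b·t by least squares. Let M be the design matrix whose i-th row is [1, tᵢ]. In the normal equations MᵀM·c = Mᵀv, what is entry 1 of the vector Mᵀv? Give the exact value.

Entry 1 ↔ basis 1, so (Mᵀv)_{1} = Σᵢ vᵢ = (1)·(4) + (1)·(6) + (1)·(16) + (1)·(17) + (1)·(18) = 61.

61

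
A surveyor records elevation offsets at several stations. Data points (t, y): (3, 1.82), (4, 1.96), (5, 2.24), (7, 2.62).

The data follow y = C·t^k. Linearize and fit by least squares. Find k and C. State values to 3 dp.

k = 0.443, C = 1.096

Taking logs, ln y = k·ln t + ln C, so regress ln y on ln t.
Σln t = 6.0403, Σ(ln t)² = 9.5056, Σln y = 3.0414, Σln t·ln y = 4.7630.
Equations: 9.5056·k + 6.0403·ln C = 4.7630;  6.0403·k + 4·ln C = 3.0414.
Slope k = (n·Σln t·ln y − Σln t·Σln y)/(n·Σ(ln t)² − (Σln t)²) = (4·4.7630 − 6.0403·3.0414)/1.5378 = 0.44286; ln C = (Σln y − k·Σln t)/n = 0.09161, so C = exp(0.09161) = 1.09594.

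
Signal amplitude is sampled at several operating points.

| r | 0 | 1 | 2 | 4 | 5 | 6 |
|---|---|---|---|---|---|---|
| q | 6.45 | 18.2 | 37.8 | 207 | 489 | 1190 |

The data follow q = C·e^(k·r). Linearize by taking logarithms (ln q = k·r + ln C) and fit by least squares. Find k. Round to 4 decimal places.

k = 0.8548

Let Y = ln q. Fitting Y = k·r + ln C by least squares:
Σr = 18.0000, Σ(r)² = 82.0000, Σln q = 27.0046, Σr·ln q = 104.9490.
Equations: 82.0000·k + 18.0000·ln C = 104.9490;  18.0000·k + 6·ln C = 27.0046.
Solving (det = 168.0000): k = 0.85483, ln C = 1.93628.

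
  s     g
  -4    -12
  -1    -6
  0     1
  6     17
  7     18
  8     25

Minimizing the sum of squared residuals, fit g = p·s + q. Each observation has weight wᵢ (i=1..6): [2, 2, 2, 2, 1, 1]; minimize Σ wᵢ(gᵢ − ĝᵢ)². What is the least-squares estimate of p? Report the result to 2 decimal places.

p = 2.97

From the data, Σwᵢ·s·s = 219, Σwᵢ·s = 17, Σwᵢ·1 = 10.
Right-hand side: Σwᵢ·s·g = 638, Σwᵢ·g = 43.
Normal equations: [[219, 17]; [17, 10]]·[p, q]ᵀ = [638, 43]ᵀ.
Eliminating q: 10·(row 1) − 17·(row 2) gives 1901·p = 10·638 − 17·43 = 5649, so p = 5649/1901.
Then q = (43 − 17·(5649/1901))/10 = -1429/1901.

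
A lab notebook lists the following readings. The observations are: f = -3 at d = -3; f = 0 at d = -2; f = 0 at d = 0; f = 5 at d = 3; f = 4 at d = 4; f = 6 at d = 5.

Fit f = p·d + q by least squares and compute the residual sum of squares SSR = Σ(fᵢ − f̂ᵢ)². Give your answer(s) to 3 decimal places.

XᵀX·[p, q]ᵀ = Xᵀf reads: 63·p + 7·q = 70;  7·p + 6·q = 12.
Δ = 63·6 − 7² = 329.
p = (70·6 − 7·12)/329 = 48/47; q = (63·12 − 7·70)/329 = 38/47.
Residuals: -35/47, 58/47, -38/47, 53/47, -42/47, 4/47; SSR = 226/47.

SSR = 4.809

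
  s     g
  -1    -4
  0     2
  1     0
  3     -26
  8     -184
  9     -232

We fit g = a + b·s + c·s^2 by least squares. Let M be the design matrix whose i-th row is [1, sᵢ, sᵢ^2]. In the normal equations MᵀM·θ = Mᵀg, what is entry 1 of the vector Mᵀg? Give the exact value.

Entry 1 ↔ basis 1, so (Mᵀg)_{1} = Σᵢ gᵢ = (1)·(-4) + (1)·(2) + (1)·(0) + (1)·(-26) + (1)·(-184) + (1)·(-232) = -444.

-444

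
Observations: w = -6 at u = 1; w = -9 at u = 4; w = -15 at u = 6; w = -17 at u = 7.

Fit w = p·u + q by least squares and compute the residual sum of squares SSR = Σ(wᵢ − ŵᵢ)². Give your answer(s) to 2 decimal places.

SSR = 4.45

The normal equations are: 102·p + 18·q = -251;  18·p + 4·q = -47.
(Σu·u = 102, Σu = 18, Σ1 = 4, Σu·w = -251, Σw = -47.)
Determinant 102·4 − 18² = 84.
p = ((-251)·4 − 18·(-47))/84 = -79/42; q = (102·(-47) − 18·(-251))/84 = -23/7.
Residuals: -5/6, 38/21, -3/7, -23/42; SSR = 187/42.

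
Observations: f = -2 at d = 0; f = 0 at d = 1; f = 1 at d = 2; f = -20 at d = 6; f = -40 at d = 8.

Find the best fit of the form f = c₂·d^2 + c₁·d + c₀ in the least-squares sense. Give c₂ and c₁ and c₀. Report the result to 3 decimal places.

c₂ = -0.957, c₁ = 2.820, c₀ = -1.689

Compute the Gram sums: Σd^2·d^2 = 5409, Σd^2·d = 737, Σd^2 = 105, Σd·d = 105, Σd = 17, Σ1 = 5.
And Σd^2·f = -3276, Σd·f = -438, Σf = -61.
MᵀM·[c₂, c₁, c₀]ᵀ = Mᵀf becomes [[5409, 737, 105]; [737, 105, 17]; [105, 17, 5]]·[c₂, c₁, c₀]ᵀ = [-3276, -438, -61]ᵀ.
Inverting the 3×3 Gram matrix, [c₂, c₁, c₀]ᵀ = [-4085/4268, 3009/1067, -7207/4268]ᵀ.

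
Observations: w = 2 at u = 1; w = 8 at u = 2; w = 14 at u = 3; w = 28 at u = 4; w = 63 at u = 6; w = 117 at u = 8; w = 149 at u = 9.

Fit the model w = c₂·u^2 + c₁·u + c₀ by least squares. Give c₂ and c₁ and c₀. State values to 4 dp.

c₂ = 2.0228, c₁ = -1.9215, c₀ = 2.5157

Compute the Gram sums: Σu^2·u^2 = 12307, Σu^2·u = 1557, Σu^2 = 211, Σu·u = 211, Σu = 33, Σ1 = 7.
Moment sums: Σu^2·w = 22433, Σu·w = 2827, Σw = 381.
Row-reducing yields c₂ = 11912/5889, c₁ = -3772/1963, c₀ = 14815/5889.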